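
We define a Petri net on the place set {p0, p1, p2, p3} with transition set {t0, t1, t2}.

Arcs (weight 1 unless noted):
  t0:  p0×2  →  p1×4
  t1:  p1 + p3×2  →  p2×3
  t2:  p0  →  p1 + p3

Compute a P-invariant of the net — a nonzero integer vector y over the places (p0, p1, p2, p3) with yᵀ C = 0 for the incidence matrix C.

y = (p0:2, p1:1, p2:1, p3:1)

Incidence matrix C (rows=places, cols=transitions):
       t0   t1   t2
   p0  -2    0   -1
   p1   4   -1    1
   p2   0    3    0
   p3   0   -2    1

Candidate y = [2, 1, 1, 1]; check y·C column-wise:
  col t0: 2·-2 + 1·4 + 1·0 + 1·0 = 0
  col t1: 2·0 + 1·-1 + 1·3 + 1·-2 = 0
  col t2: 2·-1 + 1·1 + 1·0 + 1·1 = 0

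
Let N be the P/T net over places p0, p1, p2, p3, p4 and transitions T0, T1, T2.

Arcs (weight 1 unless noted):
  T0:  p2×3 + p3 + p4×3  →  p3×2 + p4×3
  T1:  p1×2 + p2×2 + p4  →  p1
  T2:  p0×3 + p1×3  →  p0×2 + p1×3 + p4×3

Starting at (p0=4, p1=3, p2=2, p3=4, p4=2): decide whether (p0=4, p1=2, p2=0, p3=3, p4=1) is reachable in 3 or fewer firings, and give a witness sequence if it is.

NO — not reachable within 3 firings

depth 0: 1 marking
depth 1: 3 markings reached so far
depth 2: 5 markings reached so far
depth 3: 6 markings reached so far
target is not among the 6 markings reachable within 3 steps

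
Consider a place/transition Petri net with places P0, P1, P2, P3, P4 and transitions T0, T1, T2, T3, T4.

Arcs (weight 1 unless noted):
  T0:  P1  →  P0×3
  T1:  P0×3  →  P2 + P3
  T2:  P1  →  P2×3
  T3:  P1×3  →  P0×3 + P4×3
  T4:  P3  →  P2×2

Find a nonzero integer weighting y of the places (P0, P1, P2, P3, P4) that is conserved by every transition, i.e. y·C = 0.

y = (P0:1, P1:3, P2:1, P3:2, P4:2)

Incidence matrix C (rows=places, cols=transitions):
       T0   T1   T2   T3   T4
   P0   3   -3    0    3    0
   P1  -1    0   -1   -3    0
   P2   0    1    3    0    2
   P3   0    1    0    0   -1
   P4   0    0    0    3    0

Candidate y = [1, 3, 1, 2, 2]; check y·C column-wise:
  col T0: 1·3 + 3·-1 + 1·0 + 2·0 + 2·0 = 0
  col T1: 1·-3 + 3·0 + 1·1 + 2·1 + 2·0 = 0
  col T2: 1·0 + 3·-1 + 1·3 + 2·0 + 2·0 = 0
  col T3: 1·3 + 3·-3 + 1·0 + 2·0 + 2·3 = 0
  col T4: 1·0 + 3·0 + 1·2 + 2·-1 + 2·0 = 0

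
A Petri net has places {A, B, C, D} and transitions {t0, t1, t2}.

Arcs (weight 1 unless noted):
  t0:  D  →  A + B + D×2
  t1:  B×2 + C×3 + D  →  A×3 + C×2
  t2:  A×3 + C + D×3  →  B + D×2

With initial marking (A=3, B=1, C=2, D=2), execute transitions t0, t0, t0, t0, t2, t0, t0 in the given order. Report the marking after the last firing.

(A=6, B=8, C=1, D=7)

step 1: fire t0:  (A=3, B=1, C=2, D=2) → (A=4, B=2, C=2, D=3)
step 2: fire t0:  (A=4, B=2, C=2, D=3) → (A=5, B=3, C=2, D=4)
step 3: fire t0:  (A=5, B=3, C=2, D=4) → (A=6, B=4, C=2, D=5)
step 4: fire t0:  (A=6, B=4, C=2, D=5) → (A=7, B=5, C=2, D=6)
step 5: fire t2:  (A=7, B=5, C=2, D=6) → (A=4, B=6, C=1, D=5)
step 6: fire t0:  (A=4, B=6, C=1, D=5) → (A=5, B=7, C=1, D=6)
step 7: fire t0:  (A=5, B=7, C=1, D=6) → (A=6, B=8, C=1, D=7)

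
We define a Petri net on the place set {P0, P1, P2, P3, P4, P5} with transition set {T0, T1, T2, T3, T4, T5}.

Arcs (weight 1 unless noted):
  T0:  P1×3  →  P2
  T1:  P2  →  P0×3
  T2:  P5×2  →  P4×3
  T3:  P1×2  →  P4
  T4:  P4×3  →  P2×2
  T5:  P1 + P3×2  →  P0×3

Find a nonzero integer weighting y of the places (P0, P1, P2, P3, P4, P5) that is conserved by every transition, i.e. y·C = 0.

y = (P0:1, P1:1, P2:3, P3:1, P4:2, P5:3)

Incidence matrix C (rows=places, cols=transitions):
       T0   T1   T2   T3   T4   T5
   P0   0    3    0    0    0    3
   P1  -3    0    0   -2    0   -1
   P2   1   -1    0    0    2    0
   P3   0    0    0    0    0   -2
   P4   0    0    3    1   -3    0
   P5   0    0   -2    0    0    0

Candidate y = [1, 1, 3, 1, 2, 3]; check y·C column-wise:
  col T0: 1·0 + 1·-3 + 3·1 + 1·0 + 2·0 + 3·0 = 0
  col T1: 1·3 + 1·0 + 3·-1 + 1·0 + 2·0 + 3·0 = 0
  col T2: 1·0 + 1·0 + 3·0 + 1·0 + 2·3 + 3·-2 = 0
  col T3: 1·0 + 1·-2 + 3·0 + 1·0 + 2·1 + 3·0 = 0
  col T4: 1·0 + 1·0 + 3·2 + 1·0 + 2·-3 + 3·0 = 0
  col T5: 1·3 + 1·-1 + 3·0 + 1·-2 + 2·0 + 3·0 = 0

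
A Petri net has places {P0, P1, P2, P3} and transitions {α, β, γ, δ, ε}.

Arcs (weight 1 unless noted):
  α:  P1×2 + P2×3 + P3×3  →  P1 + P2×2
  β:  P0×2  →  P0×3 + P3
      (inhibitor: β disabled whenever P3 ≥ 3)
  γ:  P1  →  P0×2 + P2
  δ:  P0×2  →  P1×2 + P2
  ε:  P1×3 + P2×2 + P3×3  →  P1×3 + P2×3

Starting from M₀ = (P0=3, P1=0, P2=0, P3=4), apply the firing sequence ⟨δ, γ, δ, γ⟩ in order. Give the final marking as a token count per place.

(P0=3, P1=2, P2=4, P3=4)

step 1: fire δ:  (P0=3, P1=0, P2=0, P3=4) → (P0=1, P1=2, P2=1, P3=4)
step 2: fire γ:  (P0=1, P1=2, P2=1, P3=4) → (P0=3, P1=1, P2=2, P3=4)
step 3: fire δ:  (P0=3, P1=1, P2=2, P3=4) → (P0=1, P1=3, P2=3, P3=4)
step 4: fire γ:  (P0=1, P1=3, P2=3, P3=4) → (P0=3, P1=2, P2=4, P3=4)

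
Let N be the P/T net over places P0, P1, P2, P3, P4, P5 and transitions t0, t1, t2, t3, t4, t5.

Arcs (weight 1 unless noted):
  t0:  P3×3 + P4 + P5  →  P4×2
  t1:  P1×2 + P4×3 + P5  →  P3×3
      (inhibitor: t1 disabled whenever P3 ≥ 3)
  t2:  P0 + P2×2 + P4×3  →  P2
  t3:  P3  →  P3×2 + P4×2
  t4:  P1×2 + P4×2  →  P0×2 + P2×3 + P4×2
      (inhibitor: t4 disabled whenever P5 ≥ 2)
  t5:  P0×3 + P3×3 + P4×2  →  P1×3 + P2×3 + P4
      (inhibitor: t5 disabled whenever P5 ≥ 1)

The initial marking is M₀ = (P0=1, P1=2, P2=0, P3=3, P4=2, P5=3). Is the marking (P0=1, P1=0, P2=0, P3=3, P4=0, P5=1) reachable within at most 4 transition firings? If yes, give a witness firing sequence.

YES — reachable via ⟨t0, t1⟩ (2 firings)

step 1: fire t0:  (P0=1, P1=2, P2=0, P3=3, P4=2, P5=3) → (P0=1, P1=2, P2=0, P3=0, P4=3, P5=2)
step 2: fire t1:  (P0=1, P1=2, P2=0, P3=0, P4=3, P5=2) → (P0=1, P1=0, P2=0, P3=3, P4=0, P5=1)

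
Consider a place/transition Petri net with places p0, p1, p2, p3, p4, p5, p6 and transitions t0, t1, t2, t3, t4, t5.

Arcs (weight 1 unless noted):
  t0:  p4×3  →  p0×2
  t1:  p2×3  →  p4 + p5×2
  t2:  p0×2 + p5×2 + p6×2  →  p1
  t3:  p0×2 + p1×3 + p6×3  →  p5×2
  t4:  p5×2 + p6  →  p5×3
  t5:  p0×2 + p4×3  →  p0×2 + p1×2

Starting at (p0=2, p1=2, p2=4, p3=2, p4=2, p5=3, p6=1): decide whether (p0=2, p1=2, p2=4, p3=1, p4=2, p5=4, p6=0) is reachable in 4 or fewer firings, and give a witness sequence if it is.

NO — not reachable within 4 firings

depth 0: 1 marking
depth 1: 3 markings reached so far
depth 2: 6 markings reached so far
depth 3: 8 markings reached so far
depth 4: 8 markings reached so far
(frontier empty at depth 4; search complete)
target is not among the 8 markings reachable within 4 steps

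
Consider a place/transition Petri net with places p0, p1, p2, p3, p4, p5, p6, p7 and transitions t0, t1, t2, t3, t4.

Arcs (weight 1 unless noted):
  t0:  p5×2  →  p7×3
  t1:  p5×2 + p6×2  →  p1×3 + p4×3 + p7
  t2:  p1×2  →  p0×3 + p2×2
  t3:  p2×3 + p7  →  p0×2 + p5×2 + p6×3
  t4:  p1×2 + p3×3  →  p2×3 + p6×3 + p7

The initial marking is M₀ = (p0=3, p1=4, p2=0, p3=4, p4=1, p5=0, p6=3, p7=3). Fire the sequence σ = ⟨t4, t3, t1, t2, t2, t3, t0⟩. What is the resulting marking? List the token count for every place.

(p0=13, p1=1, p2=1, p3=1, p4=4, p5=0, p6=10, p7=6)

step 1: fire t4:  (p0=3, p1=4, p2=0, p3=4, p4=1, p5=0, p6=3, p7=3) → (p0=3, p1=2, p2=3, p3=1, p4=1, p5=0, p6=6, p7=4)
step 2: fire t3:  (p0=3, p1=2, p2=3, p3=1, p4=1, p5=0, p6=6, p7=4) → (p0=5, p1=2, p2=0, p3=1, p4=1, p5=2, p6=9, p7=3)
step 3: fire t1:  (p0=5, p1=2, p2=0, p3=1, p4=1, p5=2, p6=9, p7=3) → (p0=5, p1=5, p2=0, p3=1, p4=4, p5=0, p6=7, p7=4)
step 4: fire t2:  (p0=5, p1=5, p2=0, p3=1, p4=4, p5=0, p6=7, p7=4) → (p0=8, p1=3, p2=2, p3=1, p4=4, p5=0, p6=7, p7=4)
step 5: fire t2:  (p0=8, p1=3, p2=2, p3=1, p4=4, p5=0, p6=7, p7=4) → (p0=11, p1=1, p2=4, p3=1, p4=4, p5=0, p6=7, p7=4)
step 6: fire t3:  (p0=11, p1=1, p2=4, p3=1, p4=4, p5=0, p6=7, p7=4) → (p0=13, p1=1, p2=1, p3=1, p4=4, p5=2, p6=10, p7=3)
step 7: fire t0:  (p0=13, p1=1, p2=1, p3=1, p4=4, p5=2, p6=10, p7=3) → (p0=13, p1=1, p2=1, p3=1, p4=4, p5=0, p6=10, p7=6)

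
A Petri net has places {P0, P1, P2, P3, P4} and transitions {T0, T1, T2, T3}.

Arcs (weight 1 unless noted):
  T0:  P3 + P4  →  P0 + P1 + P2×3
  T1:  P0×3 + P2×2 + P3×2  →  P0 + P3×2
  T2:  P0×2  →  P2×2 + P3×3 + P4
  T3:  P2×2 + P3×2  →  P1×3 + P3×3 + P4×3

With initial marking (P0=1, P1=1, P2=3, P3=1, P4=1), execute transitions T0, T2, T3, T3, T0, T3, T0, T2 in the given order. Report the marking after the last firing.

step 1: fire T0:  (P0=1, P1=1, P2=3, P3=1, P4=1) → (P0=2, P1=2, P2=6, P3=0, P4=0)
step 2: fire T2:  (P0=2, P1=2, P2=6, P3=0, P4=0) → (P0=0, P1=2, P2=8, P3=3, P4=1)
step 3: fire T3:  (P0=0, P1=2, P2=8, P3=3, P4=1) → (P0=0, P1=5, P2=6, P3=4, P4=4)
step 4: fire T3:  (P0=0, P1=5, P2=6, P3=4, P4=4) → (P0=0, P1=8, P2=4, P3=5, P4=7)
step 5: fire T0:  (P0=0, P1=8, P2=4, P3=5, P4=7) → (P0=1, P1=9, P2=7, P3=4, P4=6)
step 6: fire T3:  (P0=1, P1=9, P2=7, P3=4, P4=6) → (P0=1, P1=12, P2=5, P3=5, P4=9)
step 7: fire T0:  (P0=1, P1=12, P2=5, P3=5, P4=9) → (P0=2, P1=13, P2=8, P3=4, P4=8)
step 8: fire T2:  (P0=2, P1=13, P2=8, P3=4, P4=8) → (P0=0, P1=13, P2=10, P3=7, P4=9)

(P0=0, P1=13, P2=10, P3=7, P4=9)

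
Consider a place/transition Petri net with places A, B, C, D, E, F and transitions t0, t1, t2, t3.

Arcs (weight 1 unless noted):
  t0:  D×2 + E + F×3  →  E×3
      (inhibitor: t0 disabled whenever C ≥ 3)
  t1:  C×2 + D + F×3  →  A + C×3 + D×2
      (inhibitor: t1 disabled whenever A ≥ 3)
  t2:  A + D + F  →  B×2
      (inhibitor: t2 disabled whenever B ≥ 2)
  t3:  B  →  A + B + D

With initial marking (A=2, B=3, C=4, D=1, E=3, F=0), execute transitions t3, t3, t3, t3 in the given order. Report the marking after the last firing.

(A=6, B=3, C=4, D=5, E=3, F=0)

step 1: fire t3:  (A=2, B=3, C=4, D=1, E=3, F=0) → (A=3, B=3, C=4, D=2, E=3, F=0)
step 2: fire t3:  (A=3, B=3, C=4, D=2, E=3, F=0) → (A=4, B=3, C=4, D=3, E=3, F=0)
step 3: fire t3:  (A=4, B=3, C=4, D=3, E=3, F=0) → (A=5, B=3, C=4, D=4, E=3, F=0)
step 4: fire t3:  (A=5, B=3, C=4, D=4, E=3, F=0) → (A=6, B=3, C=4, D=5, E=3, F=0)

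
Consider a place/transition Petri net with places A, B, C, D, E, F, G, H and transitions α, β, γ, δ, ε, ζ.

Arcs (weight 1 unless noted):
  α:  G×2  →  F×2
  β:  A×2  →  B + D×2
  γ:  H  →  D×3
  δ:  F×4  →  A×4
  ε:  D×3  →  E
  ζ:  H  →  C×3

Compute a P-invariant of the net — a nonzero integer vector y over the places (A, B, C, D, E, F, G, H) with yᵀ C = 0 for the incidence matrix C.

y = (A:1, B:2, C:0, D:0, E:0, F:1, G:1, H:0)

Incidence matrix C (rows=places, cols=transitions):
        α    β    γ    δ    ε    ζ
    A   0   -2    0    4    0    0
    B   0    1    0    0    0    0
    C   0    0    0    0    0    3
    D   0    2    3    0   -3    0
    E   0    0    0    0    1    0
    F   2    0    0   -4    0    0
    G  -2    0    0    0    0    0
    H   0    0   -1    0    0   -1

Candidate y = [1, 2, 0, 0, 0, 1, 1, 0]; check y·C column-wise:
  col α: 1·0 + 2·0 + 1·2 + 1·-2 = 0
  col β: 1·-2 + 2·1 + 0·2 + 1·0 + 1·0 = 0
  col γ: 1·0 + 2·0 + 0·3 + 1·0 + 1·0 + 0·-1 = 0
  col δ: 1·4 + 2·0 + 1·-4 + 1·0 = 0
  col ε: 1·0 + 2·0 + 0·-3 + 0·1 + 1·0 + 1·0 = 0
  col ζ: 1·0 + 2·0 + 0·3 + 1·0 + 1·0 + 0·-1 = 0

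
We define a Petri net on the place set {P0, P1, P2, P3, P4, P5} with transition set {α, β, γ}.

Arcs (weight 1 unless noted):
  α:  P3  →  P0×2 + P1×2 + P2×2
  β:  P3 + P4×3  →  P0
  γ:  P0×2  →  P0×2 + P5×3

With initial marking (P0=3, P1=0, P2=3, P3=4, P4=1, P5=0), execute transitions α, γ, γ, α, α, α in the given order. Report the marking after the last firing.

step 1: fire α:  (P0=3, P1=0, P2=3, P3=4, P4=1, P5=0) → (P0=5, P1=2, P2=5, P3=3, P4=1, P5=0)
step 2: fire γ:  (P0=5, P1=2, P2=5, P3=3, P4=1, P5=0) → (P0=5, P1=2, P2=5, P3=3, P4=1, P5=3)
step 3: fire γ:  (P0=5, P1=2, P2=5, P3=3, P4=1, P5=3) → (P0=5, P1=2, P2=5, P3=3, P4=1, P5=6)
step 4: fire α:  (P0=5, P1=2, P2=5, P3=3, P4=1, P5=6) → (P0=7, P1=4, P2=7, P3=2, P4=1, P5=6)
step 5: fire α:  (P0=7, P1=4, P2=7, P3=2, P4=1, P5=6) → (P0=9, P1=6, P2=9, P3=1, P4=1, P5=6)
step 6: fire α:  (P0=9, P1=6, P2=9, P3=1, P4=1, P5=6) → (P0=11, P1=8, P2=11, P3=0, P4=1, P5=6)

(P0=11, P1=8, P2=11, P3=0, P4=1, P5=6)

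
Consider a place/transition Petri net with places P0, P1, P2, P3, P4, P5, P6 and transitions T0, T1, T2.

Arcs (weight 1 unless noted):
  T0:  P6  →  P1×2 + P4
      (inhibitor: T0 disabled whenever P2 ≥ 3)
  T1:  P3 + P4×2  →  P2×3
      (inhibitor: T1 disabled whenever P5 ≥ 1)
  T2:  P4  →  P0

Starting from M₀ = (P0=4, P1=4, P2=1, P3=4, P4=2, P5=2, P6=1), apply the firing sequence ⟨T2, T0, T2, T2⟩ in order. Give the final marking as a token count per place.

(P0=7, P1=6, P2=1, P3=4, P4=0, P5=2, P6=0)

step 1: fire T2:  (P0=4, P1=4, P2=1, P3=4, P4=2, P5=2, P6=1) → (P0=5, P1=4, P2=1, P3=4, P4=1, P5=2, P6=1)
step 2: fire T0:  (P0=5, P1=4, P2=1, P3=4, P4=1, P5=2, P6=1) → (P0=5, P1=6, P2=1, P3=4, P4=2, P5=2, P6=0)
step 3: fire T2:  (P0=5, P1=6, P2=1, P3=4, P4=2, P5=2, P6=0) → (P0=6, P1=6, P2=1, P3=4, P4=1, P5=2, P6=0)
step 4: fire T2:  (P0=6, P1=6, P2=1, P3=4, P4=1, P5=2, P6=0) → (P0=7, P1=6, P2=1, P3=4, P4=0, P5=2, P6=0)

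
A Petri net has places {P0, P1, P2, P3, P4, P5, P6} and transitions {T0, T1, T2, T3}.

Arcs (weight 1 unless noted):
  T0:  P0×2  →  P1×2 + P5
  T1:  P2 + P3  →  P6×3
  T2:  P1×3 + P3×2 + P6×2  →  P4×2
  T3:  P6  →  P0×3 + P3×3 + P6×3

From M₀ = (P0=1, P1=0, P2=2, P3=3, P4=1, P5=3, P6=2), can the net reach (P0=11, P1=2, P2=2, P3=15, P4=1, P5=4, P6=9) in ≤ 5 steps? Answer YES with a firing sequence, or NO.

depth 0: 1 marking
depth 1: 3 markings reached so far
depth 2: 7 markings reached so far
depth 3: 13 markings reached so far
depth 4: 22 markings reached so far
depth 5: 34 markings reached so far
target is not among the 34 markings reachable within 5 steps

NO — not reachable within 5 firings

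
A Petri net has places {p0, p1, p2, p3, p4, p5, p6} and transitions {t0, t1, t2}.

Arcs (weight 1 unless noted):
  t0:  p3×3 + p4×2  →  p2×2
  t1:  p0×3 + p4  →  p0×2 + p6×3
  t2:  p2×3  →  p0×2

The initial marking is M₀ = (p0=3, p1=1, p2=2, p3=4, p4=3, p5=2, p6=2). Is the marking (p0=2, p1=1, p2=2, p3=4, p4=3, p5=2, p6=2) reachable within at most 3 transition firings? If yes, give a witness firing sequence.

depth 0: 1 marking
depth 1: 3 markings reached so far
depth 2: 5 markings reached so far
depth 3: 6 markings reached so far
target is not among the 6 markings reachable within 3 steps

NO — not reachable within 3 firings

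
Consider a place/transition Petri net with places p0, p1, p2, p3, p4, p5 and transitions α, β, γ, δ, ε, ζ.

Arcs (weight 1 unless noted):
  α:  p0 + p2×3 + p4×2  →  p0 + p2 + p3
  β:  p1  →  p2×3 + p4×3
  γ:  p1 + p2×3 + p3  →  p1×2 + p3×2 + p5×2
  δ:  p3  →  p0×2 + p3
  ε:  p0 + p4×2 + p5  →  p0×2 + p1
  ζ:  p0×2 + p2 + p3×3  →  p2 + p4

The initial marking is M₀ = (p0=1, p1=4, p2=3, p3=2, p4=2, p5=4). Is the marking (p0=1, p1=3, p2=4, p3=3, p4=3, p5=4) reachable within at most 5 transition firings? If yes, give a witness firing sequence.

step 1: fire α:  (p0=1, p1=4, p2=3, p3=2, p4=2, p5=4) → (p0=1, p1=4, p2=1, p3=3, p4=0, p5=4)
step 2: fire β:  (p0=1, p1=4, p2=1, p3=3, p4=0, p5=4) → (p0=1, p1=3, p2=4, p3=3, p4=3, p5=4)

YES — reachable via ⟨α, β⟩ (2 firings)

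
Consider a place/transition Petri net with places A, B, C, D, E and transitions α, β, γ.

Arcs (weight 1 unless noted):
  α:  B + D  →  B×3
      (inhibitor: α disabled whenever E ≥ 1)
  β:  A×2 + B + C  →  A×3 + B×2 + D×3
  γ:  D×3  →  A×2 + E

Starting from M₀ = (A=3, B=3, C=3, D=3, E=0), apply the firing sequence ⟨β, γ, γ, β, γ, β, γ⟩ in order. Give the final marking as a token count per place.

step 1: fire β:  (A=3, B=3, C=3, D=3, E=0) → (A=4, B=4, C=2, D=6, E=0)
step 2: fire γ:  (A=4, B=4, C=2, D=6, E=0) → (A=6, B=4, C=2, D=3, E=1)
step 3: fire γ:  (A=6, B=4, C=2, D=3, E=1) → (A=8, B=4, C=2, D=0, E=2)
step 4: fire β:  (A=8, B=4, C=2, D=0, E=2) → (A=9, B=5, C=1, D=3, E=2)
step 5: fire γ:  (A=9, B=5, C=1, D=3, E=2) → (A=11, B=5, C=1, D=0, E=3)
step 6: fire β:  (A=11, B=5, C=1, D=0, E=3) → (A=12, B=6, C=0, D=3, E=3)
step 7: fire γ:  (A=12, B=6, C=0, D=3, E=3) → (A=14, B=6, C=0, D=0, E=4)

(A=14, B=6, C=0, D=0, E=4)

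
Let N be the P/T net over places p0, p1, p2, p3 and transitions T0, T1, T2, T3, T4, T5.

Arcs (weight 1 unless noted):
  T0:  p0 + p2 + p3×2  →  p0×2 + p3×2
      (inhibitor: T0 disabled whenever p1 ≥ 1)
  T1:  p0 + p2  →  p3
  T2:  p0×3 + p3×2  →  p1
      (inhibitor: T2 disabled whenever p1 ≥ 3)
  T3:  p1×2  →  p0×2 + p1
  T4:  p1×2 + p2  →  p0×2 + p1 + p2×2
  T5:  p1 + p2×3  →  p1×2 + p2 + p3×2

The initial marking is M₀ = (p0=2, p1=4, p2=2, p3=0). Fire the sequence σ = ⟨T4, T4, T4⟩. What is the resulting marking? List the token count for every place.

(p0=8, p1=1, p2=5, p3=0)

step 1: fire T4:  (p0=2, p1=4, p2=2, p3=0) → (p0=4, p1=3, p2=3, p3=0)
step 2: fire T4:  (p0=4, p1=3, p2=3, p3=0) → (p0=6, p1=2, p2=4, p3=0)
step 3: fire T4:  (p0=6, p1=2, p2=4, p3=0) → (p0=8, p1=1, p2=5, p3=0)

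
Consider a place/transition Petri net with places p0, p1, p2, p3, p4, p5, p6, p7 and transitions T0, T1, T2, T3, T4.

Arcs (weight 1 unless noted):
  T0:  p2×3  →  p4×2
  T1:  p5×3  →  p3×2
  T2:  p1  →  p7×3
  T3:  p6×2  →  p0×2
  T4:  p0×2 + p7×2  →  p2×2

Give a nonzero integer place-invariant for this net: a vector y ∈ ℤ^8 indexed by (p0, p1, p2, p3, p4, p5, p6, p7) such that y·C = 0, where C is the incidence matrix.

y = (p0:0, p1:0, p2:0, p3:3, p4:0, p5:2, p6:0, p7:0)

Incidence matrix C (rows=places, cols=transitions):
       T0   T1   T2   T3   T4
   p0   0    0    0    2   -2
   p1   0    0   -1    0    0
   p2  -3    0    0    0    2
   p3   0    2    0    0    0
   p4   2    0    0    0    0
   p5   0   -3    0    0    0
   p6   0    0    0   -2    0
   p7   0    0    3    0   -2

Candidate y = [0, 0, 0, 3, 0, 2, 0, 0]; check y·C column-wise:
  col T0: 0·-3 + 3·0 + 0·2 + 2·0 = 0
  col T1: 3·2 + 2·-3 = 0
  col T2: 0·-1 + 3·0 + 2·0 + 0·3 = 0
  col T3: 0·2 + 3·0 + 2·0 + 0·-2 = 0
  col T4: 0·-2 + 0·2 + 3·0 + 2·0 + 0·-2 = 0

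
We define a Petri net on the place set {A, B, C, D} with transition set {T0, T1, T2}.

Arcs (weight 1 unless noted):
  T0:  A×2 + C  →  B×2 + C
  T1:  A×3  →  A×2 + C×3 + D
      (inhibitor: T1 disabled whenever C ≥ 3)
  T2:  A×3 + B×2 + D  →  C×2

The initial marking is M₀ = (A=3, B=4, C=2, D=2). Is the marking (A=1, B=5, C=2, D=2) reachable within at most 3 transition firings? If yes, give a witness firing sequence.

NO — not reachable within 3 firings

depth 0: 1 marking
depth 1: 4 markings reached so far
depth 2: 5 markings reached so far
depth 3: 5 markings reached so far
(frontier empty at depth 3; search complete)
target is not among the 5 markings reachable within 3 steps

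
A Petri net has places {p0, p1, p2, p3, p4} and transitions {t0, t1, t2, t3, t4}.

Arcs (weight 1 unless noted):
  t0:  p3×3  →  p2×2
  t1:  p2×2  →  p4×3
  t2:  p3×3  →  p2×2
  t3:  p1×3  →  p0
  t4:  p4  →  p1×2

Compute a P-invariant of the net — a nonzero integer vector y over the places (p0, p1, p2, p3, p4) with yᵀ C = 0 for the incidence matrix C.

y = (p0:3, p1:1, p2:3, p3:2, p4:2)

Incidence matrix C (rows=places, cols=transitions):
       t0   t1   t2   t3   t4
   p0   0    0    0    1    0
   p1   0    0    0   -3    2
   p2   2   -2    2    0    0
   p3  -3    0   -3    0    0
   p4   0    3    0    0   -1

Candidate y = [3, 1, 3, 2, 2]; check y·C column-wise:
  col t0: 3·0 + 1·0 + 3·2 + 2·-3 + 2·0 = 0
  col t1: 3·0 + 1·0 + 3·-2 + 2·0 + 2·3 = 0
  col t2: 3·0 + 1·0 + 3·2 + 2·-3 + 2·0 = 0
  col t3: 3·1 + 1·-3 + 3·0 + 2·0 + 2·0 = 0
  col t4: 3·0 + 1·2 + 3·0 + 2·0 + 2·-1 = 0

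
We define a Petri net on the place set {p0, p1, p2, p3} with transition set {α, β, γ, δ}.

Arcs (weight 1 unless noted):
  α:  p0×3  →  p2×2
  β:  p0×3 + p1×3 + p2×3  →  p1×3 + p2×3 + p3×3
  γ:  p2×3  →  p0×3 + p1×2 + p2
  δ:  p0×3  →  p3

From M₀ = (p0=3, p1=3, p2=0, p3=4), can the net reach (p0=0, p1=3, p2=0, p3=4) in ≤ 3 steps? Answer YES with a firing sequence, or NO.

depth 0: 1 marking
depth 1: 3 markings reached so far
depth 2: 3 markings reached so far
(frontier empty at depth 2; search complete)
target is not among the 3 markings reachable within 3 steps

NO — not reachable within 3 firings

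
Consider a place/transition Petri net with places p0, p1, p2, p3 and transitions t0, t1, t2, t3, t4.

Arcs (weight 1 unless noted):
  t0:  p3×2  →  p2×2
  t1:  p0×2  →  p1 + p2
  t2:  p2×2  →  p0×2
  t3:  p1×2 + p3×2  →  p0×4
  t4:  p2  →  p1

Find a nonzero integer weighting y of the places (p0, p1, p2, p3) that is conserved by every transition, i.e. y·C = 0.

Incidence matrix C (rows=places, cols=transitions):
       t0   t1   t2   t3   t4
   p0   0   -2    2    4    0
   p1   0    1    0   -2    1
   p2   2    1   -2    0   -1
   p3  -2    0    0   -2    0

Candidate y = [1, 1, 1, 1]; check y·C column-wise:
  col t0: 1·0 + 1·0 + 1·2 + 1·-2 = 0
  col t1: 1·-2 + 1·1 + 1·1 + 1·0 = 0
  col t2: 1·2 + 1·0 + 1·-2 + 1·0 = 0
  col t3: 1·4 + 1·-2 + 1·0 + 1·-2 = 0
  col t4: 1·0 + 1·1 + 1·-1 + 1·0 = 0

y = (p0:1, p1:1, p2:1, p3:1)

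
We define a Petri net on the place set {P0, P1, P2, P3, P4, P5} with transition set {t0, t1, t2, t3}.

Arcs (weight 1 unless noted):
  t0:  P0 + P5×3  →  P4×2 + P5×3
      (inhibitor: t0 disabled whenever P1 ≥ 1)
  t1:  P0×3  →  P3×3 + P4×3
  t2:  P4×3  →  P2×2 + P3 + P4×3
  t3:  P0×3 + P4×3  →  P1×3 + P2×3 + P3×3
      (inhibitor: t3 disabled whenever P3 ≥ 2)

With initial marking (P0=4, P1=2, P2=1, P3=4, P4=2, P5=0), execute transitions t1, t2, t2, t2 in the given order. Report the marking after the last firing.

(P0=1, P1=2, P2=7, P3=10, P4=5, P5=0)

step 1: fire t1:  (P0=4, P1=2, P2=1, P3=4, P4=2, P5=0) → (P0=1, P1=2, P2=1, P3=7, P4=5, P5=0)
step 2: fire t2:  (P0=1, P1=2, P2=1, P3=7, P4=5, P5=0) → (P0=1, P1=2, P2=3, P3=8, P4=5, P5=0)
step 3: fire t2:  (P0=1, P1=2, P2=3, P3=8, P4=5, P5=0) → (P0=1, P1=2, P2=5, P3=9, P4=5, P5=0)
step 4: fire t2:  (P0=1, P1=2, P2=5, P3=9, P4=5, P5=0) → (P0=1, P1=2, P2=7, P3=10, P4=5, P5=0)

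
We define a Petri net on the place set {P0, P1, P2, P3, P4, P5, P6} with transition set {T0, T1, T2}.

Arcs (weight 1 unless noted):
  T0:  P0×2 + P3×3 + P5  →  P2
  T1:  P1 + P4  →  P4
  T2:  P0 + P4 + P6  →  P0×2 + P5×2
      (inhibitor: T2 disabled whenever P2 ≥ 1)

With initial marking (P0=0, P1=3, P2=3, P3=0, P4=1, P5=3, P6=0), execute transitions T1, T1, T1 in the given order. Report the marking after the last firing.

step 1: fire T1:  (P0=0, P1=3, P2=3, P3=0, P4=1, P5=3, P6=0) → (P0=0, P1=2, P2=3, P3=0, P4=1, P5=3, P6=0)
step 2: fire T1:  (P0=0, P1=2, P2=3, P3=0, P4=1, P5=3, P6=0) → (P0=0, P1=1, P2=3, P3=0, P4=1, P5=3, P6=0)
step 3: fire T1:  (P0=0, P1=1, P2=3, P3=0, P4=1, P5=3, P6=0) → (P0=0, P1=0, P2=3, P3=0, P4=1, P5=3, P6=0)

(P0=0, P1=0, P2=3, P3=0, P4=1, P5=3, P6=0)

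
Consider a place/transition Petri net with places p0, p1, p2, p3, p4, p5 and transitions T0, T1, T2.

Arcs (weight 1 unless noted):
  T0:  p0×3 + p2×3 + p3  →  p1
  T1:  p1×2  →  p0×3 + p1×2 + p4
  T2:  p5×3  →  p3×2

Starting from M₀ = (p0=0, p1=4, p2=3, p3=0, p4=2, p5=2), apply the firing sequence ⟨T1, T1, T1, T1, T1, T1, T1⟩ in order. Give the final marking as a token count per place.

step 1: fire T1:  (p0=0, p1=4, p2=3, p3=0, p4=2, p5=2) → (p0=3, p1=4, p2=3, p3=0, p4=3, p5=2)
step 2: fire T1:  (p0=3, p1=4, p2=3, p3=0, p4=3, p5=2) → (p0=6, p1=4, p2=3, p3=0, p4=4, p5=2)
step 3: fire T1:  (p0=6, p1=4, p2=3, p3=0, p4=4, p5=2) → (p0=9, p1=4, p2=3, p3=0, p4=5, p5=2)
step 4: fire T1:  (p0=9, p1=4, p2=3, p3=0, p4=5, p5=2) → (p0=12, p1=4, p2=3, p3=0, p4=6, p5=2)
step 5: fire T1:  (p0=12, p1=4, p2=3, p3=0, p4=6, p5=2) → (p0=15, p1=4, p2=3, p3=0, p4=7, p5=2)
step 6: fire T1:  (p0=15, p1=4, p2=3, p3=0, p4=7, p5=2) → (p0=18, p1=4, p2=3, p3=0, p4=8, p5=2)
step 7: fire T1:  (p0=18, p1=4, p2=3, p3=0, p4=8, p5=2) → (p0=21, p1=4, p2=3, p3=0, p4=9, p5=2)

(p0=21, p1=4, p2=3, p3=0, p4=9, p5=2)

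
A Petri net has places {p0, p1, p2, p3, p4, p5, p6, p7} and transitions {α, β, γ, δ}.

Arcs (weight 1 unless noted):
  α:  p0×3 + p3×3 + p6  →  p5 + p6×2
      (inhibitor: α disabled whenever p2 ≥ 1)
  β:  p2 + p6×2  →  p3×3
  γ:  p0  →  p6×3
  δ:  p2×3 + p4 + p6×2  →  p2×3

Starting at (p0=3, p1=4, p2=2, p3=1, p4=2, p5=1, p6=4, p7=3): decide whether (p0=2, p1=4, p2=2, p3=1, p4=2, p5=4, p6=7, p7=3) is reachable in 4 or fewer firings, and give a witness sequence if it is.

depth 0: 1 marking
depth 1: 3 markings reached so far
depth 2: 6 markings reached so far
depth 3: 9 markings reached so far
depth 4: 11 markings reached so far
target is not among the 11 markings reachable within 4 steps

NO — not reachable within 4 firings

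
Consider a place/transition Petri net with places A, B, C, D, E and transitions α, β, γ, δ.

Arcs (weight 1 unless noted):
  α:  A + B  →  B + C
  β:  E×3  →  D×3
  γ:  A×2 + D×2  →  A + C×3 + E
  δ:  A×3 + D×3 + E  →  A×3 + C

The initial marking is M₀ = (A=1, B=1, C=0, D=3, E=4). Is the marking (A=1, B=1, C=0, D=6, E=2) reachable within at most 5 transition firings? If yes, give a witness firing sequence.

depth 0: 1 marking
depth 1: 3 markings reached so far
depth 2: 4 markings reached so far
depth 3: 4 markings reached so far
(frontier empty at depth 3; search complete)
target is not among the 4 markings reachable within 5 steps

NO — not reachable within 5 firings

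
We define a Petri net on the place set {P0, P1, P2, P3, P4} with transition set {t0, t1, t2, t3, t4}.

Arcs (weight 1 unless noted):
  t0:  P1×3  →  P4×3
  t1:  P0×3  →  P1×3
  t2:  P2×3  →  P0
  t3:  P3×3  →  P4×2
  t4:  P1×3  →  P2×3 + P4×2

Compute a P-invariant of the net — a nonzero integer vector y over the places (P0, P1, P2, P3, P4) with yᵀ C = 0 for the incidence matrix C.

Incidence matrix C (rows=places, cols=transitions):
       t0   t1   t2   t3   t4
   P0   0   -3    1    0    0
   P1  -3    3    0    0   -3
   P2   0    0   -3    0    3
   P3   0    0    0   -3    0
   P4   3    0    0    2    2

Candidate y = [3, 3, 1, 2, 3]; check y·C column-wise:
  col t0: 3·0 + 3·-3 + 1·0 + 2·0 + 3·3 = 0
  col t1: 3·-3 + 3·3 + 1·0 + 2·0 + 3·0 = 0
  col t2: 3·1 + 3·0 + 1·-3 + 2·0 + 3·0 = 0
  col t3: 3·0 + 3·0 + 1·0 + 2·-3 + 3·2 = 0
  col t4: 3·0 + 3·-3 + 1·3 + 2·0 + 3·2 = 0

y = (P0:3, P1:3, P2:1, P3:2, P4:3)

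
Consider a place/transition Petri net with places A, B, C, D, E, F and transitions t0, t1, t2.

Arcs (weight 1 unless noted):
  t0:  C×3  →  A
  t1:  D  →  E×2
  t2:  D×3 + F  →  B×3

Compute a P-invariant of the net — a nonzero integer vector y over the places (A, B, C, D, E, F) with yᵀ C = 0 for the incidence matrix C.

Incidence matrix C (rows=places, cols=transitions):
       t0   t1   t2
    A   1    0    0
    B   0    0    3
    C  -3    0    0
    D   0   -1   -3
    E   0    2    0
    F   0    0   -1

Candidate y = [3, 0, 1, 0, 0, 0]; check y·C column-wise:
  col t0: 3·1 + 1·-3 = 0
  col t1: 3·0 + 1·0 + 0·-1 + 0·2 = 0
  col t2: 3·0 + 0·3 + 1·0 + 0·-3 + 0·-1 = 0

y = (A:3, B:0, C:1, D:0, E:0, F:0)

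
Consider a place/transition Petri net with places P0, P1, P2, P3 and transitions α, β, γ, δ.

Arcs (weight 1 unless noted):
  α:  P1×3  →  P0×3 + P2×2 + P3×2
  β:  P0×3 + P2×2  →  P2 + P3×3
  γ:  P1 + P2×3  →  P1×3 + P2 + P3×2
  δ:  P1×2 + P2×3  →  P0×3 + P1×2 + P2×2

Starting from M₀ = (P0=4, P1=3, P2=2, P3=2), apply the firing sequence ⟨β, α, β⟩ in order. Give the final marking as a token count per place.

(P0=1, P1=0, P2=2, P3=10)

step 1: fire β:  (P0=4, P1=3, P2=2, P3=2) → (P0=1, P1=3, P2=1, P3=5)
step 2: fire α:  (P0=1, P1=3, P2=1, P3=5) → (P0=4, P1=0, P2=3, P3=7)
step 3: fire β:  (P0=4, P1=0, P2=3, P3=7) → (P0=1, P1=0, P2=2, P3=10)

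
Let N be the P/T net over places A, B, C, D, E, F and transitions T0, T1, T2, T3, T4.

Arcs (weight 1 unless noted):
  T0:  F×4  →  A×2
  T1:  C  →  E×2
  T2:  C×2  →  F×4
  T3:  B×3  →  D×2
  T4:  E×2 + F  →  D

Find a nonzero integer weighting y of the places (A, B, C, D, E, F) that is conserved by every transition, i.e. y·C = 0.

y = (A:2, B:2, C:2, D:3, E:1, F:1)

Incidence matrix C (rows=places, cols=transitions):
       T0   T1   T2   T3   T4
    A   2    0    0    0    0
    B   0    0    0   -3    0
    C   0   -1   -2    0    0
    D   0    0    0    2    1
    E   0    2    0    0   -2
    F  -4    0    4    0   -1

Candidate y = [2, 2, 2, 3, 1, 1]; check y·C column-wise:
  col T0: 2·2 + 2·0 + 2·0 + 3·0 + 1·0 + 1·-4 = 0
  col T1: 2·0 + 2·0 + 2·-1 + 3·0 + 1·2 + 1·0 = 0
  col T2: 2·0 + 2·0 + 2·-2 + 3·0 + 1·0 + 1·4 = 0
  col T3: 2·0 + 2·-3 + 2·0 + 3·2 + 1·0 + 1·0 = 0
  col T4: 2·0 + 2·0 + 2·0 + 3·1 + 1·-2 + 1·-1 = 0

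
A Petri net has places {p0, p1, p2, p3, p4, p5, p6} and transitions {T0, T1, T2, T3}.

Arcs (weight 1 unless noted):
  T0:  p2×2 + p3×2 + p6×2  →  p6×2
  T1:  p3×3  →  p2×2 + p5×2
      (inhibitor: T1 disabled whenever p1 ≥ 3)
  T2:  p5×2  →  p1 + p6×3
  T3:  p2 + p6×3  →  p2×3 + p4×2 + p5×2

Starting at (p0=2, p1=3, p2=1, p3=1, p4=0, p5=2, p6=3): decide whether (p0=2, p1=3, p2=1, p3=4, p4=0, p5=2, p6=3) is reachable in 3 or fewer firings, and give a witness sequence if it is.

NO — not reachable within 3 firings

depth 0: 1 marking
depth 1: 3 markings reached so far
depth 2: 4 markings reached so far
depth 3: 6 markings reached so far
target is not among the 6 markings reachable within 3 steps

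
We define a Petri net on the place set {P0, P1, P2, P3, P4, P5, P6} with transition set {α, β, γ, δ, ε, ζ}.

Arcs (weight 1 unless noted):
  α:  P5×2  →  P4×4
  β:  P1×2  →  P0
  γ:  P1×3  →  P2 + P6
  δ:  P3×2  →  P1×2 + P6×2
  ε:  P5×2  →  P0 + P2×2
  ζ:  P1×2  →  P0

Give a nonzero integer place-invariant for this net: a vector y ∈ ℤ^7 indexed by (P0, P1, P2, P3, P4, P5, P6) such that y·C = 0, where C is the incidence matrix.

y = (P0:2, P1:1, P2:3, P3:1, P4:2, P5:4, P6:0)

Incidence matrix C (rows=places, cols=transitions):
        α    β    γ    δ    ε    ζ
   P0   0    1    0    0    1    1
   P1   0   -2   -3    2    0   -2
   P2   0    0    1    0    2    0
   P3   0    0    0   -2    0    0
   P4   4    0    0    0    0    0
   P5  -2    0    0    0   -2    0
   P6   0    0    1    2    0    0

Candidate y = [2, 1, 3, 1, 2, 4, 0]; check y·C column-wise:
  col α: 2·0 + 1·0 + 3·0 + 1·0 + 2·4 + 4·-2 = 0
  col β: 2·1 + 1·-2 + 3·0 + 1·0 + 2·0 + 4·0 = 0
  col γ: 2·0 + 1·-3 + 3·1 + 1·0 + 2·0 + 4·0 + 0·1 = 0
  col δ: 2·0 + 1·2 + 3·0 + 1·-2 + 2·0 + 4·0 + 0·2 = 0
  col ε: 2·1 + 1·0 + 3·2 + 1·0 + 2·0 + 4·-2 = 0
  col ζ: 2·1 + 1·-2 + 3·0 + 1·0 + 2·0 + 4·0 = 0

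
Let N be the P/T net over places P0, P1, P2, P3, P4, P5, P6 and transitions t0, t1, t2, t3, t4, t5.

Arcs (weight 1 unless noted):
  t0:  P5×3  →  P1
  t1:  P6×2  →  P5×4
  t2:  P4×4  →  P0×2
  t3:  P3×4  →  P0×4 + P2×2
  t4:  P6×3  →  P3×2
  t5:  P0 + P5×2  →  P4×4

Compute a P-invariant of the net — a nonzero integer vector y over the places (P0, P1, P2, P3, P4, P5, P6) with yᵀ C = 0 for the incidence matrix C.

y = (P0:2, P1:3, P2:2, P3:3, P4:1, P5:1, P6:2)

Incidence matrix C (rows=places, cols=transitions):
       t0   t1   t2   t3   t4   t5
   P0   0    0    2    4    0   -1
   P1   1    0    0    0    0    0
   P2   0    0    0    2    0    0
   P3   0    0    0   -4    2    0
   P4   0    0   -4    0    0    4
   P5  -3    4    0    0    0   -2
   P6   0   -2    0    0   -3    0

Candidate y = [2, 3, 2, 3, 1, 1, 2]; check y·C column-wise:
  col t0: 2·0 + 3·1 + 2·0 + 3·0 + 1·0 + 1·-3 + 2·0 = 0
  col t1: 2·0 + 3·0 + 2·0 + 3·0 + 1·0 + 1·4 + 2·-2 = 0
  col t2: 2·2 + 3·0 + 2·0 + 3·0 + 1·-4 + 1·0 + 2·0 = 0
  col t3: 2·4 + 3·0 + 2·2 + 3·-4 + 1·0 + 1·0 + 2·0 = 0
  col t4: 2·0 + 3·0 + 2·0 + 3·2 + 1·0 + 1·0 + 2·-3 = 0
  col t5: 2·-1 + 3·0 + 2·0 + 3·0 + 1·4 + 1·-2 + 2·0 = 0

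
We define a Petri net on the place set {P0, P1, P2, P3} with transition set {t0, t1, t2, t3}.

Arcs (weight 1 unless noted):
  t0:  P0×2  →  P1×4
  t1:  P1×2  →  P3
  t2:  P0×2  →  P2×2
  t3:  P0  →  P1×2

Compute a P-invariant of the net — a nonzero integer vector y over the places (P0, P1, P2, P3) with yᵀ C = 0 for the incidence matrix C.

Incidence matrix C (rows=places, cols=transitions):
       t0   t1   t2   t3
   P0  -2    0   -2   -1
   P1   4   -2    0    2
   P2   0    0    2    0
   P3   0    1    0    0

Candidate y = [2, 1, 2, 2]; check y·C column-wise:
  col t0: 2·-2 + 1·4 + 2·0 + 2·0 = 0
  col t1: 2·0 + 1·-2 + 2·0 + 2·1 = 0
  col t2: 2·-2 + 1·0 + 2·2 + 2·0 = 0
  col t3: 2·-1 + 1·2 + 2·0 + 2·0 = 0

y = (P0:2, P1:1, P2:2, P3:2)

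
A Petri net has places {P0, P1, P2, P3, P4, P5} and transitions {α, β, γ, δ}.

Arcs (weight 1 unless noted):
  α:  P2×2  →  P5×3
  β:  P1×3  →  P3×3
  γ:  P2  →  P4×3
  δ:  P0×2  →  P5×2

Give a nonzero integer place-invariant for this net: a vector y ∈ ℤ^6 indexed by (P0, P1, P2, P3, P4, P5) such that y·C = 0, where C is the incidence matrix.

y = (P0:0, P1:1, P2:0, P3:1, P4:0, P5:0)

Incidence matrix C (rows=places, cols=transitions):
        α    β    γ    δ
   P0   0    0    0   -2
   P1   0   -3    0    0
   P2  -2    0   -1    0
   P3   0    3    0    0
   P4   0    0    3    0
   P5   3    0    0    2

Candidate y = [0, 1, 0, 1, 0, 0]; check y·C column-wise:
  col α: 1·0 + 0·-2 + 1·0 + 0·3 = 0
  col β: 1·-3 + 1·3 = 0
  col γ: 1·0 + 0·-1 + 1·0 + 0·3 = 0
  col δ: 0·-2 + 1·0 + 1·0 + 0·2 = 0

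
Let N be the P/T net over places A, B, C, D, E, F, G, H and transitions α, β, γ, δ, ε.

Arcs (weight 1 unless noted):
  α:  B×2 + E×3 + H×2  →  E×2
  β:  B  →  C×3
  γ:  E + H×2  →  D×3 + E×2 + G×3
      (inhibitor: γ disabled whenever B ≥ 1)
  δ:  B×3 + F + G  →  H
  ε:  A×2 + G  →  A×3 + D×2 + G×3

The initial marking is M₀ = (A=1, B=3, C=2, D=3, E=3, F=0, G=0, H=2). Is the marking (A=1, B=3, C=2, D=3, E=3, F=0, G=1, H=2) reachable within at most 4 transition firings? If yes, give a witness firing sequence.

NO — not reachable within 4 firings

depth 0: 1 marking
depth 1: 3 markings reached so far
depth 2: 5 markings reached so far
depth 3: 6 markings reached so far
depth 4: 7 markings reached so far
target is not among the 7 markings reachable within 4 steps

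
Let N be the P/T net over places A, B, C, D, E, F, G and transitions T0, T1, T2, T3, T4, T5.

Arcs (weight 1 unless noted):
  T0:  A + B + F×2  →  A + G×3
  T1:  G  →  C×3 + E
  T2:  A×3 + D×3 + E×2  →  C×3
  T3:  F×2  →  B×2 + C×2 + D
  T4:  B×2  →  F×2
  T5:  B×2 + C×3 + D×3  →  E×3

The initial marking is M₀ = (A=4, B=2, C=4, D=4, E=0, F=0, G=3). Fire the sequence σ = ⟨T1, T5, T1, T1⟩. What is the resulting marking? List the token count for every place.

(A=4, B=0, C=10, D=1, E=6, F=0, G=0)

step 1: fire T1:  (A=4, B=2, C=4, D=4, E=0, F=0, G=3) → (A=4, B=2, C=7, D=4, E=1, F=0, G=2)
step 2: fire T5:  (A=4, B=2, C=7, D=4, E=1, F=0, G=2) → (A=4, B=0, C=4, D=1, E=4, F=0, G=2)
step 3: fire T1:  (A=4, B=0, C=4, D=1, E=4, F=0, G=2) → (A=4, B=0, C=7, D=1, E=5, F=0, G=1)
step 4: fire T1:  (A=4, B=0, C=7, D=1, E=5, F=0, G=1) → (A=4, B=0, C=10, D=1, E=6, F=0, G=0)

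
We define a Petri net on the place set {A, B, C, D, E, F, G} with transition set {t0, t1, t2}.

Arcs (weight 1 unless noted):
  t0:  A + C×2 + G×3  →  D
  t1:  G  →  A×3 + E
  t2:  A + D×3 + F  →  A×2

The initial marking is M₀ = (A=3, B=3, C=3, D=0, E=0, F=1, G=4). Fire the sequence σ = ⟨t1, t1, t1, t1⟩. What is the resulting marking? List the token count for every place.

(A=15, B=3, C=3, D=0, E=4, F=1, G=0)

step 1: fire t1:  (A=3, B=3, C=3, D=0, E=0, F=1, G=4) → (A=6, B=3, C=3, D=0, E=1, F=1, G=3)
step 2: fire t1:  (A=6, B=3, C=3, D=0, E=1, F=1, G=3) → (A=9, B=3, C=3, D=0, E=2, F=1, G=2)
step 3: fire t1:  (A=9, B=3, C=3, D=0, E=2, F=1, G=2) → (A=12, B=3, C=3, D=0, E=3, F=1, G=1)
step 4: fire t1:  (A=12, B=3, C=3, D=0, E=3, F=1, G=1) → (A=15, B=3, C=3, D=0, E=4, F=1, G=0)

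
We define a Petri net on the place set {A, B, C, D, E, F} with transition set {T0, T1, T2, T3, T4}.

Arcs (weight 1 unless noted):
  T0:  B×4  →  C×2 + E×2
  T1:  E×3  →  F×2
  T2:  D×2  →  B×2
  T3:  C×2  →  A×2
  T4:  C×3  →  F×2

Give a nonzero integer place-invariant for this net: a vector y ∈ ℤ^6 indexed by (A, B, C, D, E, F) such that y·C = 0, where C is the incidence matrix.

Incidence matrix C (rows=places, cols=transitions):
       T0   T1   T2   T3   T4
    A   0    0    0    2    0
    B  -4    0    2    0    0
    C   2    0    0   -2   -3
    D   0    0   -2    0    0
    E   2   -3    0    0    0
    F   0    2    0    0    2

Candidate y = [2, 2, 2, 2, 2, 3]; check y·C column-wise:
  col T0: 2·0 + 2·-4 + 2·2 + 2·0 + 2·2 + 3·0 = 0
  col T1: 2·0 + 2·0 + 2·0 + 2·0 + 2·-3 + 3·2 = 0
  col T2: 2·0 + 2·2 + 2·0 + 2·-2 + 2·0 + 3·0 = 0
  col T3: 2·2 + 2·0 + 2·-2 + 2·0 + 2·0 + 3·0 = 0
  col T4: 2·0 + 2·0 + 2·-3 + 2·0 + 2·0 + 3·2 = 0

y = (A:2, B:2, C:2, D:2, E:2, F:3)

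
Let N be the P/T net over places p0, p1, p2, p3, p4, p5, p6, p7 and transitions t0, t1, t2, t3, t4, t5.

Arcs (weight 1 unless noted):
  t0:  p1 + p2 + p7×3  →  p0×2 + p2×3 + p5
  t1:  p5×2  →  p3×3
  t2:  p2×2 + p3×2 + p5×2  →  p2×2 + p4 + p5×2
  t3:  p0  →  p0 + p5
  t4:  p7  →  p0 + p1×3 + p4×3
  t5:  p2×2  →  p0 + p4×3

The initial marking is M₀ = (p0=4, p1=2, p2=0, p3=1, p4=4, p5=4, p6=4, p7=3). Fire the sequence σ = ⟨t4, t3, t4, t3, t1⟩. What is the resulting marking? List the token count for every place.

(p0=6, p1=8, p2=0, p3=4, p4=10, p5=4, p6=4, p7=1)

step 1: fire t4:  (p0=4, p1=2, p2=0, p3=1, p4=4, p5=4, p6=4, p7=3) → (p0=5, p1=5, p2=0, p3=1, p4=7, p5=4, p6=4, p7=2)
step 2: fire t3:  (p0=5, p1=5, p2=0, p3=1, p4=7, p5=4, p6=4, p7=2) → (p0=5, p1=5, p2=0, p3=1, p4=7, p5=5, p6=4, p7=2)
step 3: fire t4:  (p0=5, p1=5, p2=0, p3=1, p4=7, p5=5, p6=4, p7=2) → (p0=6, p1=8, p2=0, p3=1, p4=10, p5=5, p6=4, p7=1)
step 4: fire t3:  (p0=6, p1=8, p2=0, p3=1, p4=10, p5=5, p6=4, p7=1) → (p0=6, p1=8, p2=0, p3=1, p4=10, p5=6, p6=4, p7=1)
step 5: fire t1:  (p0=6, p1=8, p2=0, p3=1, p4=10, p5=6, p6=4, p7=1) → (p0=6, p1=8, p2=0, p3=4, p4=10, p5=4, p6=4, p7=1)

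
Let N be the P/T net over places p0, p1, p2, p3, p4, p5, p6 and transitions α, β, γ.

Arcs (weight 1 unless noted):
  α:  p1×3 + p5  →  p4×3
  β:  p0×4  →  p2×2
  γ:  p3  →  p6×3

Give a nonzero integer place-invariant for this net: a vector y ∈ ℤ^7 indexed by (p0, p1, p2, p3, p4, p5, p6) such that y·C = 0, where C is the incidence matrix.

Incidence matrix C (rows=places, cols=transitions):
        α    β    γ
   p0   0   -4    0
   p1  -3    0    0
   p2   0    2    0
   p3   0    0   -1
   p4   3    0    0
   p5  -1    0    0
   p6   0    0    3

Candidate y = [1, 0, 2, 0, 0, 0, 0]; check y·C column-wise:
  col α: 1·0 + 0·-3 + 2·0 + 0·3 + 0·-1 = 0
  col β: 1·-4 + 2·2 = 0
  col γ: 1·0 + 2·0 + 0·-1 + 0·3 = 0

y = (p0:1, p1:0, p2:2, p3:0, p4:0, p5:0, p6:0)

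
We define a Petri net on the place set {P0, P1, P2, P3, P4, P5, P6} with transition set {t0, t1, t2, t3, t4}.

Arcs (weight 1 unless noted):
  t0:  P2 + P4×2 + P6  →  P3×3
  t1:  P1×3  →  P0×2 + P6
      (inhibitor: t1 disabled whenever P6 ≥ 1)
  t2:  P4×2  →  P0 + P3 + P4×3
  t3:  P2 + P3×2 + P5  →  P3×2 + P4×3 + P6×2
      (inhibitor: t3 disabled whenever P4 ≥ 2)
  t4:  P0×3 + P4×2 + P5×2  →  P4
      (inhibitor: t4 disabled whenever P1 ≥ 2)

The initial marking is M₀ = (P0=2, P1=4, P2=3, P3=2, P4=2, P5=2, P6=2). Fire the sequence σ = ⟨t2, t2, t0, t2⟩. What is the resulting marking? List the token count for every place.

step 1: fire t2:  (P0=2, P1=4, P2=3, P3=2, P4=2, P5=2, P6=2) → (P0=3, P1=4, P2=3, P3=3, P4=3, P5=2, P6=2)
step 2: fire t2:  (P0=3, P1=4, P2=3, P3=3, P4=3, P5=2, P6=2) → (P0=4, P1=4, P2=3, P3=4, P4=4, P5=2, P6=2)
step 3: fire t0:  (P0=4, P1=4, P2=3, P3=4, P4=4, P5=2, P6=2) → (P0=4, P1=4, P2=2, P3=7, P4=2, P5=2, P6=1)
step 4: fire t2:  (P0=4, P1=4, P2=2, P3=7, P4=2, P5=2, P6=1) → (P0=5, P1=4, P2=2, P3=8, P4=3, P5=2, P6=1)

(P0=5, P1=4, P2=2, P3=8, P4=3, P5=2, P6=1)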